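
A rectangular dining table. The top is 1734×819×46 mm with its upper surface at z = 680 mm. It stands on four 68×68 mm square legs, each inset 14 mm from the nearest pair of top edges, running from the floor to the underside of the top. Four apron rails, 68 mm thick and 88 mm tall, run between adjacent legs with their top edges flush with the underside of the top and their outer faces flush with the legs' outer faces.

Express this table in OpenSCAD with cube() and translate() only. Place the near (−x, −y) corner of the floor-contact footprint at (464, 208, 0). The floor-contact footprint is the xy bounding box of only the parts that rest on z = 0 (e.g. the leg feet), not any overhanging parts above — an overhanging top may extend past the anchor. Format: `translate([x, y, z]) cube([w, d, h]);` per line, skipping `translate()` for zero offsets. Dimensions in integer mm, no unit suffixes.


// leg_h = 680 - 46 = 634
// apron z = 634 - 88 = 546
translate([450, 194, 634]) cube([1734, 819, 46]);
translate([464, 208, 0]) cube([68, 68, 634]);
translate([2102, 208, 0]) cube([68, 68, 634]);
translate([464, 931, 0]) cube([68, 68, 634]);
translate([2102, 931, 0]) cube([68, 68, 634]);
translate([532, 208, 546]) cube([1570, 68, 88]);
translate([532, 931, 546]) cube([1570, 68, 88]);
translate([464, 276, 546]) cube([68, 655, 88]);
translate([2102, 276, 546]) cube([68, 655, 88]);


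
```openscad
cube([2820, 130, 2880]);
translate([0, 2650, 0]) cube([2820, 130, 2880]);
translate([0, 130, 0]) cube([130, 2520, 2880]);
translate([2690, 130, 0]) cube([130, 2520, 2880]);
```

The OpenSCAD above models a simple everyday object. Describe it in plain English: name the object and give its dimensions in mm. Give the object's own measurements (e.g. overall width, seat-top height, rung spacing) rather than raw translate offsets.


The wall frame of a small rectangular building: four walls, each 2880 mm tall and 130 mm thick, enclosing a footprint 2820 mm (x) by 2780 mm (y) outside-to-outside, with no floor or roof. The front and back walls (the −y and +y sides) span the full width; the two side walls fit between them.


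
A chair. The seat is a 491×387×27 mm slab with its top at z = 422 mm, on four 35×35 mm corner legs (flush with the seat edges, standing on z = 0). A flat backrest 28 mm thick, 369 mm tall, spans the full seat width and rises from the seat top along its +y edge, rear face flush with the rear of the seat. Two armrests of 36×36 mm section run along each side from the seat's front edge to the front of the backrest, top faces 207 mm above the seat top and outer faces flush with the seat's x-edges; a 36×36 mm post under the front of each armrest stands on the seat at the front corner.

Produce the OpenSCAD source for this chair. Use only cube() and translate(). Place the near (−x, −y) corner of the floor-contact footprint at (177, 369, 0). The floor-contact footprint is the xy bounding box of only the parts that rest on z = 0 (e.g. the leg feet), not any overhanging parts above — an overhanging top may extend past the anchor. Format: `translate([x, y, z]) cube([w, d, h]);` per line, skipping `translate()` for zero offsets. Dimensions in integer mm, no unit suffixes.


translate([177, 369, 395]) cube([491, 387, 27]);
translate([177, 369, 0]) cube([35, 35, 395]);
translate([633, 369, 0]) cube([35, 35, 395]);
translate([177, 721, 0]) cube([35, 35, 395]);
translate([633, 721, 0]) cube([35, 35, 395]);
translate([177, 728, 422]) cube([491, 28, 369]);
translate([177, 369, 593]) cube([36, 359, 36]);
translate([632, 369, 593]) cube([36, 359, 36]);
translate([177, 369, 422]) cube([36, 36, 171]);
translate([632, 369, 422]) cube([36, 36, 171]);


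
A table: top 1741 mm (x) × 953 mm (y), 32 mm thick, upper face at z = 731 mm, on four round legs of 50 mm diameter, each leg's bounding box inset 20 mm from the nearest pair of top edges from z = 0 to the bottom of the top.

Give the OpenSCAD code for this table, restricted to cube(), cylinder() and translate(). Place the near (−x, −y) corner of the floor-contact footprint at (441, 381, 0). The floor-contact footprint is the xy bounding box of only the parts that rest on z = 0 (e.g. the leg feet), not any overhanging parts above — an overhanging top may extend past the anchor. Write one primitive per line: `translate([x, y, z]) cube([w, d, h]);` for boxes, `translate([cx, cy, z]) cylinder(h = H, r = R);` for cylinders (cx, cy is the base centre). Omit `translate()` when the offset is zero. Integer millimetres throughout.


translate([421, 361, 699]) cube([1741, 953, 32]);
translate([466, 406, 0]) cylinder(h = 699, r = 25);
translate([2117, 406, 0]) cylinder(h = 699, r = 25);
translate([466, 1269, 0]) cylinder(h = 699, r = 25);
translate([2117, 1269, 0]) cylinder(h = 699, r = 25);


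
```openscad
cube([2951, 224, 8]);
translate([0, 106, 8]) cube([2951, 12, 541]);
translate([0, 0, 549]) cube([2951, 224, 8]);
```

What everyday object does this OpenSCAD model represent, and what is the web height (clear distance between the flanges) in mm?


An I-beam. The web height is 541 mm.

Two wide flanges with a thin centred web — an I-beam. Overall 557 mm minus two 8 mm flanges gives a web of 557 − 2·8 = 541 mm.


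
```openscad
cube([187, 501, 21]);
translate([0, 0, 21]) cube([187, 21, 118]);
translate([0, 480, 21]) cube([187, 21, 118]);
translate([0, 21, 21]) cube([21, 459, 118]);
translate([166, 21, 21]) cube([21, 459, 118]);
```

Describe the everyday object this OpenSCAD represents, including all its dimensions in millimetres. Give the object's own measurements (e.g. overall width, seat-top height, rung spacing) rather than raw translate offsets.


An open-topped rectangular box: outside dimensions 187×501×139 mm, with a uniform wall and base thickness of 21 mm. The base is a full 187×501 slab on the floor; four walls sit on top of the base. The front and back walls (the −y and +y sides) span the full width; the two side walls fit between them.


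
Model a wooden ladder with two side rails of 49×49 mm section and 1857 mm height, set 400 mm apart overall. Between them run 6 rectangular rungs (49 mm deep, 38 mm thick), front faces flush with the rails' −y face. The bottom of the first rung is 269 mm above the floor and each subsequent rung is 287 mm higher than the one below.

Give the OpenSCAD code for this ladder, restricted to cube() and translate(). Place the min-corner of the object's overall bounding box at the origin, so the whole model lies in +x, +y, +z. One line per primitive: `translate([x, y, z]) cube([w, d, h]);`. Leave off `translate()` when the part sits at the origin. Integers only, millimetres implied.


// rung span = 400 - 2*49 = 302
// rung[k] z = 269 + k*287
cube([49, 49, 1857]);
translate([351, 0, 0]) cube([49, 49, 1857]);
translate([49, 0, 269]) cube([302, 49, 38]);
translate([49, 0, 556]) cube([302, 49, 38]);
translate([49, 0, 843]) cube([302, 49, 38]);
translate([49, 0, 1130]) cube([302, 49, 38]);
translate([49, 0, 1417]) cube([302, 49, 38]);
translate([49, 0, 1704]) cube([302, 49, 38]);


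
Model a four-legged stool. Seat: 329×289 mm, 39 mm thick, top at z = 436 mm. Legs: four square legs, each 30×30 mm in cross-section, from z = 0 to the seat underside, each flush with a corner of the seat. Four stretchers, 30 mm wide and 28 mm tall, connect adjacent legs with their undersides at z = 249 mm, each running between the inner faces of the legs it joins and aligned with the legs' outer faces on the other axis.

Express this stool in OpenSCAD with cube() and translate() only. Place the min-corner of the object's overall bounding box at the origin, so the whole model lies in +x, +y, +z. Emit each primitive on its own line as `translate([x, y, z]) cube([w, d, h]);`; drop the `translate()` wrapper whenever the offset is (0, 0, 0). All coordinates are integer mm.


translate([0, 0, 397]) cube([329, 289, 39]);
cube([30, 30, 397]);
translate([299, 0, 0]) cube([30, 30, 397]);
translate([0, 259, 0]) cube([30, 30, 397]);
translate([299, 259, 0]) cube([30, 30, 397]);
translate([30, 0, 249]) cube([269, 30, 28]);
translate([30, 259, 249]) cube([269, 30, 28]);
translate([0, 30, 249]) cube([30, 229, 28]);
translate([299, 30, 249]) cube([30, 229, 28]);


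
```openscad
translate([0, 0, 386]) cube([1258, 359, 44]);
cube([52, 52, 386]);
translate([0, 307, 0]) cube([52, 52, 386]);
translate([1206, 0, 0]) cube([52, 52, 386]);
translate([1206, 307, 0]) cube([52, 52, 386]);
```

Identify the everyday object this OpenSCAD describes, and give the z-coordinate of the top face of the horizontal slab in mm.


A bench. The seat-top height is 430 mm.

A long slab on four corner posts — a bench. The slab sits at z = 386 with thickness 44, so the top is 386 + 44 = 430 mm.


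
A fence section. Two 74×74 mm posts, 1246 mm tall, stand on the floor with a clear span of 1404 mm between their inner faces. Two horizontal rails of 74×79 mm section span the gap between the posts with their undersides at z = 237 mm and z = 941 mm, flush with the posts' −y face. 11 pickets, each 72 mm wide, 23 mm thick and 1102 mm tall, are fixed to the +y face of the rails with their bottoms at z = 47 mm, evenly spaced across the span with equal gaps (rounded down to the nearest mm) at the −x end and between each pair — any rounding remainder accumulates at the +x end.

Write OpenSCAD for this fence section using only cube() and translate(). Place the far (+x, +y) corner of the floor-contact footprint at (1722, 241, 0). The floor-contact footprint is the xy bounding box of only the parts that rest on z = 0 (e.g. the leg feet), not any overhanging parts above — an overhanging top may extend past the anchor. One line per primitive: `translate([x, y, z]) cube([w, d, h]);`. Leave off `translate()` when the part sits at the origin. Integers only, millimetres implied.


translate([170, 167, 0]) cube([74, 74, 1246]);
translate([1648, 167, 0]) cube([74, 74, 1246]);
translate([244, 167, 237]) cube([1404, 74, 79]);
translate([244, 167, 941]) cube([1404, 74, 79]);
translate([295, 241, 47]) cube([72, 23, 1102]);
translate([418, 241, 47]) cube([72, 23, 1102]);
translate([541, 241, 47]) cube([72, 23, 1102]);
translate([664, 241, 47]) cube([72, 23, 1102]);
translate([787, 241, 47]) cube([72, 23, 1102]);
translate([910, 241, 47]) cube([72, 23, 1102]);
translate([1033, 241, 47]) cube([72, 23, 1102]);
translate([1156, 241, 47]) cube([72, 23, 1102]);
translate([1279, 241, 47]) cube([72, 23, 1102]);
translate([1402, 241, 47]) cube([72, 23, 1102]);
translate([1525, 241, 47]) cube([72, 23, 1102]);


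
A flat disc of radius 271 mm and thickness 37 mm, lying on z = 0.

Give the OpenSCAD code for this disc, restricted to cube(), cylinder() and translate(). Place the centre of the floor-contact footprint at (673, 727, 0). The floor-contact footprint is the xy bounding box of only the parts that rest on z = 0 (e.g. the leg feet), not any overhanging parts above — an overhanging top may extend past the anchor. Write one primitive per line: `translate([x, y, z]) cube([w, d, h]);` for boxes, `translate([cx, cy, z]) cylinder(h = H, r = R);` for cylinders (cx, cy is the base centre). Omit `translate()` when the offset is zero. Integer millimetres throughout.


translate([673, 727, 0]) cylinder(h = 37, r = 271);


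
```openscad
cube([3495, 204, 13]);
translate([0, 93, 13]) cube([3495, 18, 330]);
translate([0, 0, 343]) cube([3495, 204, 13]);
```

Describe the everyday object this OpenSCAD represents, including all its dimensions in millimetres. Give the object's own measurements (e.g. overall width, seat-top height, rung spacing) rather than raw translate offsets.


An I-beam lying along x, 3495 mm long. Overall section height 356 mm. Two flanges 204 mm wide (y) and 13 mm thick, one on the floor and one at the top; a web 18 mm thick runs between them, centred on the flange width.


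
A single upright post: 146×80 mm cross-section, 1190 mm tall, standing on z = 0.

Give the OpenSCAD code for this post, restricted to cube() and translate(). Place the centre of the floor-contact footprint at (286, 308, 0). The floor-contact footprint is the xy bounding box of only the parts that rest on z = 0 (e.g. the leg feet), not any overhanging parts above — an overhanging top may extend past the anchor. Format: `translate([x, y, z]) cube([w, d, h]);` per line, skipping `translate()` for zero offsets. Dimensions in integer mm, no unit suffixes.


translate([213, 268, 0]) cube([146, 80, 1190]);


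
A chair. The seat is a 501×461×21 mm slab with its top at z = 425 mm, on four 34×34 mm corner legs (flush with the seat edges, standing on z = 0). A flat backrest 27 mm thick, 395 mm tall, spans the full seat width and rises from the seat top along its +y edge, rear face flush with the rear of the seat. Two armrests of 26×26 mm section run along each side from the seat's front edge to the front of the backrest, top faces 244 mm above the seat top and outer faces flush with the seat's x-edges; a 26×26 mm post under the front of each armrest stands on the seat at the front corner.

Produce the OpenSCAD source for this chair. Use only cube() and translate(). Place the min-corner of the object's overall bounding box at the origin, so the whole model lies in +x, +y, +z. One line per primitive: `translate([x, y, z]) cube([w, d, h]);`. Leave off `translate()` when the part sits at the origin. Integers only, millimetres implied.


translate([0, 0, 404]) cube([501, 461, 21]);
cube([34, 34, 404]);
translate([467, 0, 0]) cube([34, 34, 404]);
translate([0, 427, 0]) cube([34, 34, 404]);
translate([467, 427, 0]) cube([34, 34, 404]);
translate([0, 434, 425]) cube([501, 27, 395]);
translate([0, 0, 643]) cube([26, 434, 26]);
translate([475, 0, 643]) cube([26, 434, 26]);
translate([0, 0, 425]) cube([26, 26, 218]);
translate([475, 0, 425]) cube([26, 26, 218]);


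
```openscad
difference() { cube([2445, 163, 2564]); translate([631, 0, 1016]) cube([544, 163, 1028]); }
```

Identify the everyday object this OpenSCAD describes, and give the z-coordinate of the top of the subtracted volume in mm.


A wall with a window opening. The window head height is 2044 mm.

A wall with a rectangular opening subtracted — a window. Sill at z = 1016, opening 1028 mm tall, so the head is at 1016 + 1028 = 2044 mm.


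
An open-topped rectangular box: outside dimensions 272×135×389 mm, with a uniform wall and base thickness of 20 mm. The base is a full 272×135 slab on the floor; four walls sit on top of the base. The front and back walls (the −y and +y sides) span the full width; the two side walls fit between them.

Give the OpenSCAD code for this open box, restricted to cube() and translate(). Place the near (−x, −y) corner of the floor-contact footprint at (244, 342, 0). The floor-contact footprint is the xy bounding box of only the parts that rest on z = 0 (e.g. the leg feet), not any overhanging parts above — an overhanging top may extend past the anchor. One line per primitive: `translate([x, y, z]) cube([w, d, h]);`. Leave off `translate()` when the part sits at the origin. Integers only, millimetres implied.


translate([244, 342, 0]) cube([272, 135, 20]);
translate([244, 342, 20]) cube([272, 20, 369]);
translate([244, 457, 20]) cube([272, 20, 369]);
translate([244, 362, 20]) cube([20, 95, 369]);
translate([496, 362, 20]) cube([20, 95, 369]);


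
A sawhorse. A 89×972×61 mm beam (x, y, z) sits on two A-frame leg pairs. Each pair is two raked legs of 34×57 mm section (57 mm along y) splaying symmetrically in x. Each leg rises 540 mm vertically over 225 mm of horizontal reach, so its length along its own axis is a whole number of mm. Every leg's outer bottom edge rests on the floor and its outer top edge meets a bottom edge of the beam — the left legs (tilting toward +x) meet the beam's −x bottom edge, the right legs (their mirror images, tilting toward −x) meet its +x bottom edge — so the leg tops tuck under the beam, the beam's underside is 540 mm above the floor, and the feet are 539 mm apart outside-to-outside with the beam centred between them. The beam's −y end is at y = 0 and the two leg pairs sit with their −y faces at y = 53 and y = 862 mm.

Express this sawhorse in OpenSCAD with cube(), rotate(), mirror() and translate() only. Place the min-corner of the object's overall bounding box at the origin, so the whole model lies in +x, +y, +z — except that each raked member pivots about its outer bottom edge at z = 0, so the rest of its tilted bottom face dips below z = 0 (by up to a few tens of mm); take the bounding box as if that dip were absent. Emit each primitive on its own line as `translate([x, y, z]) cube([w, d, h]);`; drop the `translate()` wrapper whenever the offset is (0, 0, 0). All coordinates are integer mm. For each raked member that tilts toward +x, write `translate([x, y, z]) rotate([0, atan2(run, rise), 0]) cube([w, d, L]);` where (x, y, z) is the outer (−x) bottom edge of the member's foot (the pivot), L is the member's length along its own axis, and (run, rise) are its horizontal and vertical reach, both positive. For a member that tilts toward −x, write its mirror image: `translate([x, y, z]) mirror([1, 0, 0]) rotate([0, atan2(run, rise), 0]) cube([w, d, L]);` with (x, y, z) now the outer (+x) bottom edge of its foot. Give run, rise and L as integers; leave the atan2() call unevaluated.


translate([225, 0, 540]) cube([89, 972, 61]);
translate([0, 53, 0]) rotate([0, atan2(225, 540), 0]) cube([34, 57, 585]);
translate([539, 53, 0]) mirror([1, 0, 0]) rotate([0, atan2(225, 540), 0]) cube([34, 57, 585]);
translate([0, 862, 0]) rotate([0, atan2(225, 540), 0]) cube([34, 57, 585]);
translate([539, 862, 0]) mirror([1, 0, 0]) rotate([0, atan2(225, 540), 0]) cube([34, 57, 585]);


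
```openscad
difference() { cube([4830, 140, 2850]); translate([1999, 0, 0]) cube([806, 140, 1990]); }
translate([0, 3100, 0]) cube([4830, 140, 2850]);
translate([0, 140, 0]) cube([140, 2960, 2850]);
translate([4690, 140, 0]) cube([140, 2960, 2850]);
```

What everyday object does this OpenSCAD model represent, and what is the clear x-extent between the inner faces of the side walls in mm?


A single room. The interior width is 4550 mm.

Four walls enclosing a rectangle with a door in the front wall — a room. Outside width 4830 minus two 140 mm walls gives 4550 mm.


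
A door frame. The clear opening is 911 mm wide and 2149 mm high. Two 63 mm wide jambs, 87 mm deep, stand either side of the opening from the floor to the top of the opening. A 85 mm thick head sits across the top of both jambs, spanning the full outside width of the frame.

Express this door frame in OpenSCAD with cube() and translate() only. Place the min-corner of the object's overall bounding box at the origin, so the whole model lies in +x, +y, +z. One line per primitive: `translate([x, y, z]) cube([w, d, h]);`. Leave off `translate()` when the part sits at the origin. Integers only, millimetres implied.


cube([63, 87, 2149]);
translate([974, 0, 0]) cube([63, 87, 2149]);
translate([0, 0, 2149]) cube([1037, 87, 85]);


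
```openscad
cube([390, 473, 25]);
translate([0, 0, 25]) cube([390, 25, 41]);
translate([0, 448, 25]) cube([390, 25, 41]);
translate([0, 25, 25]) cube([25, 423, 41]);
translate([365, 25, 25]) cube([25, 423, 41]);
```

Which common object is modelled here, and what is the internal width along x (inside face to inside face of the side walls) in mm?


An open box. The internal width is 340 mm.

A 390×473 base slab with four walls standing on it — an open box. The base is 390 mm wide and the walls are 25 mm thick, so the internal width is 390 − 2 × 25 = 340 mm.


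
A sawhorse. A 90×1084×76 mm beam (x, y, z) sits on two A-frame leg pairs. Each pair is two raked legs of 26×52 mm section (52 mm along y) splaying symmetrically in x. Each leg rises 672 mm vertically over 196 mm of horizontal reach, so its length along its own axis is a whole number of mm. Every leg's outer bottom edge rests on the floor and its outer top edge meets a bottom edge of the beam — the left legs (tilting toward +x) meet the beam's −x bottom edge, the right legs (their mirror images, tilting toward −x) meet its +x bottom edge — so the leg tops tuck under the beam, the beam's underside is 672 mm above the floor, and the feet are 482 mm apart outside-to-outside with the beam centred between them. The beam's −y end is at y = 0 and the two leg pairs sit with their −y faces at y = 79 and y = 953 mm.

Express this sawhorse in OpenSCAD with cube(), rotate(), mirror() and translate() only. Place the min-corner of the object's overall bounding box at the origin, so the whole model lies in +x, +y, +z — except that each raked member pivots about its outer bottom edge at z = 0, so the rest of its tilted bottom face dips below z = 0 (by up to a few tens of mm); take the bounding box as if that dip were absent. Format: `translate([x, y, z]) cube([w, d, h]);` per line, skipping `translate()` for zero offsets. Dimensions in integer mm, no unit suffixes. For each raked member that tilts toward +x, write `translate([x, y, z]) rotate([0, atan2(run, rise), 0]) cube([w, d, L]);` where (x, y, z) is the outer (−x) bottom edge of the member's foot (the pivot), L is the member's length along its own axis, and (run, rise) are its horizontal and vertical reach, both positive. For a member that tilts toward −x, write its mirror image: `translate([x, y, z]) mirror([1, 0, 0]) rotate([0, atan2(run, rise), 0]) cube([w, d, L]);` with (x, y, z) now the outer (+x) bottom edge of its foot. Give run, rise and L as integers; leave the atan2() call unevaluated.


translate([196, 0, 672]) cube([90, 1084, 76]);
translate([0, 79, 0]) rotate([0, atan2(196, 672), 0]) cube([26, 52, 700]);
translate([482, 79, 0]) mirror([1, 0, 0]) rotate([0, atan2(196, 672), 0]) cube([26, 52, 700]);
translate([0, 953, 0]) rotate([0, atan2(196, 672), 0]) cube([26, 52, 700]);
translate([482, 953, 0]) mirror([1, 0, 0]) rotate([0, atan2(196, 672), 0]) cube([26, 52, 700]);


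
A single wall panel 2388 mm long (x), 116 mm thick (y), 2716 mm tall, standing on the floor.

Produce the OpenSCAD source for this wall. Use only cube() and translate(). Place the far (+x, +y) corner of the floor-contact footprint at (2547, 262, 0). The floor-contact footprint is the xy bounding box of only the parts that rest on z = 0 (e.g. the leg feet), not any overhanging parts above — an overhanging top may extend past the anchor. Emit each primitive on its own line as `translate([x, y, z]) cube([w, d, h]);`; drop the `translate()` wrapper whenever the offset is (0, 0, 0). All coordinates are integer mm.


translate([159, 146, 0]) cube([2388, 116, 2716]);


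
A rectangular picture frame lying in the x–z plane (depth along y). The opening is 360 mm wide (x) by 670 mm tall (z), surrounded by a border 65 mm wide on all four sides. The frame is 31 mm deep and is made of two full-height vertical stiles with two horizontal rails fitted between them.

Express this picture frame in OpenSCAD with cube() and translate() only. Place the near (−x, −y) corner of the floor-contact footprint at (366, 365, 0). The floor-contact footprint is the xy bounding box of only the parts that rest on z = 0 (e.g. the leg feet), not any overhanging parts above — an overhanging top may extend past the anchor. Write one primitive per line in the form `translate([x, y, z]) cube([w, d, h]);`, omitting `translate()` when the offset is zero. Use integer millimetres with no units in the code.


translate([366, 365, 0]) cube([65, 31, 800]);
translate([791, 365, 0]) cube([65, 31, 800]);
translate([431, 365, 0]) cube([360, 31, 65]);
translate([431, 365, 735]) cube([360, 31, 65]);


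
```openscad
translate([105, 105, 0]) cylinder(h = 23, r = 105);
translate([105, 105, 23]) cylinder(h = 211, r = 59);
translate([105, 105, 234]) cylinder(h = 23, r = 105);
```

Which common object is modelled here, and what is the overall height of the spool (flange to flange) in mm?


A spool. The overall height is 257 mm.

Three coaxial cylinders, large–small–large — a spool. Two 23 mm flanges and a 211 mm core give 23 + 211 + 23 = 257 mm.


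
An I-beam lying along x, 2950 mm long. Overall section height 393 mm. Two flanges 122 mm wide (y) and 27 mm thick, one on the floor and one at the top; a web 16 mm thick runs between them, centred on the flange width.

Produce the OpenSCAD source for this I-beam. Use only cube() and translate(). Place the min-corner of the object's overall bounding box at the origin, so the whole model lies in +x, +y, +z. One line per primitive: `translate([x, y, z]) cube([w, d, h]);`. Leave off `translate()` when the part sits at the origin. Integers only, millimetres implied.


cube([2950, 122, 27]);
translate([0, 53, 27]) cube([2950, 16, 339]);
translate([0, 0, 366]) cube([2950, 122, 27]);


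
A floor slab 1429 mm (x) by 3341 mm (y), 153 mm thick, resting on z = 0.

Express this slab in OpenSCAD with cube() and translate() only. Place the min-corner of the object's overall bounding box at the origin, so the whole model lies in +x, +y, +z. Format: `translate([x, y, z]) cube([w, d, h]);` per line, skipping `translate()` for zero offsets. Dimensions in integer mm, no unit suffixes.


cube([1429, 3341, 153]);


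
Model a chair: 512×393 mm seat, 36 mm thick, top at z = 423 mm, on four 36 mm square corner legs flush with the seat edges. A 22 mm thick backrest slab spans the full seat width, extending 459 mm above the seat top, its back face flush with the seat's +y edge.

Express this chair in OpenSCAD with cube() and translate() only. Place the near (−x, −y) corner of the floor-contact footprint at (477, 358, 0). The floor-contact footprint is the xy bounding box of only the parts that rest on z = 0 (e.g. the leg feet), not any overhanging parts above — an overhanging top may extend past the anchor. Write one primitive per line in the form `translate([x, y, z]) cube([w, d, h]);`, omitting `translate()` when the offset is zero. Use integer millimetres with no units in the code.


translate([477, 358, 387]) cube([512, 393, 36]);
translate([477, 358, 0]) cube([36, 36, 387]);
translate([953, 358, 0]) cube([36, 36, 387]);
translate([477, 715, 0]) cube([36, 36, 387]);
translate([953, 715, 0]) cube([36, 36, 387]);
translate([477, 729, 423]) cube([512, 22, 459]);


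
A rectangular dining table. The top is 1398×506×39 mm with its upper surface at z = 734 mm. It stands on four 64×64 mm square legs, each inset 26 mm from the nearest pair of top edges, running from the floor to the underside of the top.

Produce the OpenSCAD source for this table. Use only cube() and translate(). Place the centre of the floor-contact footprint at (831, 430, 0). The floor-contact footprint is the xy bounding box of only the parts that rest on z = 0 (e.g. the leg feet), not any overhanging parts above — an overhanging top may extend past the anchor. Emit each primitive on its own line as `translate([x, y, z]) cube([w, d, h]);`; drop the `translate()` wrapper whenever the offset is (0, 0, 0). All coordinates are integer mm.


// leg_h = 734 - 39 = 695
translate([132, 177, 695]) cube([1398, 506, 39]);
translate([158, 203, 0]) cube([64, 64, 695]);
translate([1440, 203, 0]) cube([64, 64, 695]);
translate([158, 593, 0]) cube([64, 64, 695]);
translate([1440, 593, 0]) cube([64, 64, 695]);


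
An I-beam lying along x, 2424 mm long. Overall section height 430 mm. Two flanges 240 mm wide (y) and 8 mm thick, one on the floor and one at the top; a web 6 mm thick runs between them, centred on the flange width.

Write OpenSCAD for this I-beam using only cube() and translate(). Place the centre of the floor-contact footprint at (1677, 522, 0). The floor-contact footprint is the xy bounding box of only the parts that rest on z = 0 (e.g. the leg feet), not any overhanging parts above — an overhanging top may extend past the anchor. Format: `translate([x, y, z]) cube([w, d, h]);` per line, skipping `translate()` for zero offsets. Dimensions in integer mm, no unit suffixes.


translate([465, 402, 0]) cube([2424, 240, 8]);
translate([465, 519, 8]) cube([2424, 6, 414]);
translate([465, 402, 422]) cube([2424, 240, 8]);


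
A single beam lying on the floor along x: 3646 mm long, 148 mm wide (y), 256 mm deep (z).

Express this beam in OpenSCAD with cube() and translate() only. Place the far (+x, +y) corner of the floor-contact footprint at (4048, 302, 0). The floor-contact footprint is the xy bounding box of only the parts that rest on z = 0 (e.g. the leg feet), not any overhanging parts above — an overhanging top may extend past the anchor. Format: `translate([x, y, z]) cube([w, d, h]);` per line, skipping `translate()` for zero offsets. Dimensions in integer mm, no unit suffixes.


translate([402, 154, 0]) cube([3646, 148, 256]);


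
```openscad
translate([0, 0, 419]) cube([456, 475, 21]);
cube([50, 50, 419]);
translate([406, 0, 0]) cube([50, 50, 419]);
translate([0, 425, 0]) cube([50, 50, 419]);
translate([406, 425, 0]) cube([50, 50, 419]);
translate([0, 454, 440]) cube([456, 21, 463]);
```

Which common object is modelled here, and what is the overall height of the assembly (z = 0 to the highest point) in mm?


A chair. The overall height is 903 mm.

A slab on four corner posts with a tall panel at the back — a chair. The seat slab sits at z = 419 with thickness 21, and the 463 mm backrest starts at the seat top, so the overall height is 419 + 21 + 463 = 903 mm.


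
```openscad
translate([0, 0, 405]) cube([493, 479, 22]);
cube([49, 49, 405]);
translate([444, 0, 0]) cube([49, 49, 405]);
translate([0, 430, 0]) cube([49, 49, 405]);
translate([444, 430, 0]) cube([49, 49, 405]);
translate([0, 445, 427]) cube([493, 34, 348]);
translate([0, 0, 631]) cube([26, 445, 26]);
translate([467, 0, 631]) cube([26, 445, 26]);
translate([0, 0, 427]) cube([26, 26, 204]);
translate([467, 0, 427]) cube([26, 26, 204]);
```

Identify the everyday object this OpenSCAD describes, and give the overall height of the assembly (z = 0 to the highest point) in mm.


A chair. The overall height is 775 mm.

A slab on four corner posts with a tall panel at the back — a chair. The seat slab sits at z = 405 with thickness 22, and the 348 mm backrest starts at the seat top, so the overall height is 405 + 22 + 348 = 775 mm.


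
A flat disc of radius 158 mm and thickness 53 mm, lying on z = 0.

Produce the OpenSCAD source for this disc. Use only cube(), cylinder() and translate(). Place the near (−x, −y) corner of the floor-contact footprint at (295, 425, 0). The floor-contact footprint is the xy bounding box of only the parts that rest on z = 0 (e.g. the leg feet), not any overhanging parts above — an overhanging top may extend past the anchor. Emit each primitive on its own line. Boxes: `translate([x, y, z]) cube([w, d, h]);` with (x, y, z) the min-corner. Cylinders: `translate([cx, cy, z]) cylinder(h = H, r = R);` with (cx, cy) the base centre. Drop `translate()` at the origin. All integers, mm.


translate([453, 583, 0]) cylinder(h = 53, r = 158);


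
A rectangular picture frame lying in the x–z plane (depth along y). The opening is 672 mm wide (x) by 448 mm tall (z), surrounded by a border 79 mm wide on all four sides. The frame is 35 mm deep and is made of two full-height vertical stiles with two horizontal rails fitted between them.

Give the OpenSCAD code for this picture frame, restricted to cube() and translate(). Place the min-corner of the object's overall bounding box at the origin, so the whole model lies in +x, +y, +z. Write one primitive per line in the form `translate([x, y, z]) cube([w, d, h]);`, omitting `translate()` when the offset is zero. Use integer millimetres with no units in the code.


cube([79, 35, 606]);
translate([751, 0, 0]) cube([79, 35, 606]);
translate([79, 0, 0]) cube([672, 35, 79]);
translate([79, 0, 527]) cube([672, 35, 79]);


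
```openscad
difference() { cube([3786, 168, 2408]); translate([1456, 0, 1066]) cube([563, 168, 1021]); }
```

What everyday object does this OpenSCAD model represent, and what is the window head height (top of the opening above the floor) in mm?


A wall with a window opening. The window head height is 2087 mm.

A wall with a rectangular opening subtracted — a window. Sill at z = 1066, opening 1021 mm tall, so the head is at 1066 + 1021 = 2087 mm.


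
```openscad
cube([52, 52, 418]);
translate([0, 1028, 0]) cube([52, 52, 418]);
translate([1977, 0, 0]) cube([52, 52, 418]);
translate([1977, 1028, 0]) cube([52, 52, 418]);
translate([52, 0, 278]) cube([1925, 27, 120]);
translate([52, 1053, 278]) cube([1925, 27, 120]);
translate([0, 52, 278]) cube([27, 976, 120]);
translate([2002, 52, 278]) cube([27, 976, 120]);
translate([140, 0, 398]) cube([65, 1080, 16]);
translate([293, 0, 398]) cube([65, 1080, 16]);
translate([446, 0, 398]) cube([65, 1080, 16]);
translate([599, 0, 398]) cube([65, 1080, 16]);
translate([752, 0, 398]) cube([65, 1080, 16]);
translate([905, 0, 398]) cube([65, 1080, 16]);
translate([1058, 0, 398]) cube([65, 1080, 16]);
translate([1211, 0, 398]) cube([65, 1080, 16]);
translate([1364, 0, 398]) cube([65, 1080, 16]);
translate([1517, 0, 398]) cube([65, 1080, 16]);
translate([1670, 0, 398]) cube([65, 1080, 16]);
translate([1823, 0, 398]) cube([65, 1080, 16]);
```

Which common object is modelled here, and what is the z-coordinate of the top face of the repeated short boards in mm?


A bed frame. The slat-top height is 414 mm.

Four posts, four rails, and a row of slats — a bed frame. Slats sit on the rails at z = 278 + 120 = 398; with slat thickness 16, the top is 414 mm.


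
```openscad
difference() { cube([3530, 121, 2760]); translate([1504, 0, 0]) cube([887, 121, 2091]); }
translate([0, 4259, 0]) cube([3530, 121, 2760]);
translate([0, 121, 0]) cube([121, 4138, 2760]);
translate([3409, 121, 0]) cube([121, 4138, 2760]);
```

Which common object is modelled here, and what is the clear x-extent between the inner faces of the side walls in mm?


A single room. The interior width is 3288 mm.

Four walls enclosing a rectangle with a door in the front wall — a room. Outside width 3530 minus two 121 mm walls gives 3288 mm.


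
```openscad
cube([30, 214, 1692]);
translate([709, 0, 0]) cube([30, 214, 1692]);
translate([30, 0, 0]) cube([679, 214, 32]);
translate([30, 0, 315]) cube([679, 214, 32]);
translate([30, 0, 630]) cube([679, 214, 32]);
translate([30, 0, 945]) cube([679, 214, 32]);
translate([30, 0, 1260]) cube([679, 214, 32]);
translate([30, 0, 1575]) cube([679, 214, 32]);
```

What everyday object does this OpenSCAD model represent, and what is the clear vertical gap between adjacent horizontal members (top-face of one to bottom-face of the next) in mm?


A bookshelf. The clear shelf gap is 283 mm.

Two tall side panels with 6 horizontal boards between them — a bookshelf. The first two shelf undersides are at z = 0 and z = 315; with shelf thickness 32, the clear gap is 315 − 0 − 32 = 283 mm.


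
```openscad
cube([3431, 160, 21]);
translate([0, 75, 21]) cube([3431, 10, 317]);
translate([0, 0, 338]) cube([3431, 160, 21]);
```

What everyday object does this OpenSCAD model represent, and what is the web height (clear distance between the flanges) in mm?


An I-beam. The web height is 317 mm.

Two wide flanges with a thin centred web — an I-beam. Overall 359 mm minus two 21 mm flanges gives a web of 359 − 2·21 = 317 mm.


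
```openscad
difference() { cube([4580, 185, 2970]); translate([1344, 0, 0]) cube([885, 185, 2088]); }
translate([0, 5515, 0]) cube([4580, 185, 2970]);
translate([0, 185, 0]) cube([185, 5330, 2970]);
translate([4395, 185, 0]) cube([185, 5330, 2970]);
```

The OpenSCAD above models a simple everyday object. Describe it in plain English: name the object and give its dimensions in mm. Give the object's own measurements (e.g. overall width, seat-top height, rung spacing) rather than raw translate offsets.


A single room: four walls, each 2970 mm tall and 185 mm thick, enclosing an outside footprint 4580×5700 mm (x × y), no floor or roof. The front and back walls (−y and +y sides) run the full x-width; the side walls fit between their inner faces. A door opening 885 mm wide and 2088 mm tall is cut through the front wall from the floor up, its −x edge 1344 mm from the wall's −x end.


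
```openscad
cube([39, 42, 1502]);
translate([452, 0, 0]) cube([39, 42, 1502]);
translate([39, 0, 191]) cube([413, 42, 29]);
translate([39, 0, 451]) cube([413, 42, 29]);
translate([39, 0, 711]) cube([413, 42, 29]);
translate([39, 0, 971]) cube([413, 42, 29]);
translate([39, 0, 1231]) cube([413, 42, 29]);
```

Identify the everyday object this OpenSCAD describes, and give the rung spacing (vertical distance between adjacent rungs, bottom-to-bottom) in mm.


A ladder. The rung spacing is 260 mm.

Two tall 39×42 posts with 5 short bars between them — a ladder. Adjacent rungs sit at z = 191 and z = 451, so the spacing is 451 − 191 = 260 mm.


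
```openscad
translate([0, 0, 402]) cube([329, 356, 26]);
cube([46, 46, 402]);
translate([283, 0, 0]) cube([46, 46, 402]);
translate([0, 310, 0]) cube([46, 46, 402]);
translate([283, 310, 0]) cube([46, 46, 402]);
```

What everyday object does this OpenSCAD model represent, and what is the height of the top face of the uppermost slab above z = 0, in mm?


A stool. The seat height is 428 mm.

A 329×356×26 slab at z = 402 on four corner posts — a stool. The seat top is 402 + 26 = 428 mm.


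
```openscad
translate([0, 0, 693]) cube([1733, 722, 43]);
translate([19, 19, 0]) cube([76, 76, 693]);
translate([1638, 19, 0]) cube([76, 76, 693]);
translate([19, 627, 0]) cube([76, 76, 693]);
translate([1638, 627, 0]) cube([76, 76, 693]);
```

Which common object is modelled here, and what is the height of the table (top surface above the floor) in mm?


A table. The table height is 736 mm.

A 1733×722×43 slab sits at z = 693 on four 76 mm square posts — a table. The top surface is at 693 + 43 = 736 mm.


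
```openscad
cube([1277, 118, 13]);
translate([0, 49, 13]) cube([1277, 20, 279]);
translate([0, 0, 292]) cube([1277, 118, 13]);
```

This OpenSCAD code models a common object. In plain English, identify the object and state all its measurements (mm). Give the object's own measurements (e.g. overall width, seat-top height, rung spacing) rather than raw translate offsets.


An I-beam lying along x, 1277 mm long. Overall section height 305 mm. Two flanges 118 mm wide (y) and 13 mm thick, one on the floor and one at the top; a web 20 mm thick runs between them, centred on the flange width.


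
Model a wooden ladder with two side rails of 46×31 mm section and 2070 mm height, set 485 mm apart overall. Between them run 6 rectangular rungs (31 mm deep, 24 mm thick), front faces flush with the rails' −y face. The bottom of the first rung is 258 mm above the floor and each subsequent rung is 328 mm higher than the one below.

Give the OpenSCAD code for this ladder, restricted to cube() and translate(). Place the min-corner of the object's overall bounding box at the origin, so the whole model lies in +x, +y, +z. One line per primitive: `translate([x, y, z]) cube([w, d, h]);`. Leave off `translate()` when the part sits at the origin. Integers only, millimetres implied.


cube([46, 31, 2070]);
translate([439, 0, 0]) cube([46, 31, 2070]);
translate([46, 0, 258]) cube([393, 31, 24]);
translate([46, 0, 586]) cube([393, 31, 24]);
translate([46, 0, 914]) cube([393, 31, 24]);
translate([46, 0, 1242]) cube([393, 31, 24]);
translate([46, 0, 1570]) cube([393, 31, 24]);
translate([46, 0, 1898]) cube([393, 31, 24]);


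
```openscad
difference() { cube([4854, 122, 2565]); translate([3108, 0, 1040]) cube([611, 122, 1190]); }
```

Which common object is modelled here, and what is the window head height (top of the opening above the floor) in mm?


A wall with a window opening. The window head height is 2230 mm.

A wall with a rectangular opening subtracted — a window. Sill at z = 1040, opening 1190 mm tall, so the head is at 1040 + 1190 = 2230 mm.


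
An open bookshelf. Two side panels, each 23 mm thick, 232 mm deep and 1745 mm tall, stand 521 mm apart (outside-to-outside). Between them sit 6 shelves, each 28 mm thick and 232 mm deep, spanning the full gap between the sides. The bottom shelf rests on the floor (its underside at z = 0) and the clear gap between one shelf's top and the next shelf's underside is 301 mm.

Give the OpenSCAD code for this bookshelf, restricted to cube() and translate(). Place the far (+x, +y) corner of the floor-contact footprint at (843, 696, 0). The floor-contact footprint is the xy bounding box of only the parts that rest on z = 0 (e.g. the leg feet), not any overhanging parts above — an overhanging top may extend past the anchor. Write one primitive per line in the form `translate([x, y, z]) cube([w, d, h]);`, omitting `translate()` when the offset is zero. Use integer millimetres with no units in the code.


translate([322, 464, 0]) cube([23, 232, 1745]);
translate([820, 464, 0]) cube([23, 232, 1745]);
translate([345, 464, 0]) cube([475, 232, 28]);
translate([345, 464, 329]) cube([475, 232, 28]);
translate([345, 464, 658]) cube([475, 232, 28]);
translate([345, 464, 987]) cube([475, 232, 28]);
translate([345, 464, 1316]) cube([475, 232, 28]);
translate([345, 464, 1645]) cube([475, 232, 28]);
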